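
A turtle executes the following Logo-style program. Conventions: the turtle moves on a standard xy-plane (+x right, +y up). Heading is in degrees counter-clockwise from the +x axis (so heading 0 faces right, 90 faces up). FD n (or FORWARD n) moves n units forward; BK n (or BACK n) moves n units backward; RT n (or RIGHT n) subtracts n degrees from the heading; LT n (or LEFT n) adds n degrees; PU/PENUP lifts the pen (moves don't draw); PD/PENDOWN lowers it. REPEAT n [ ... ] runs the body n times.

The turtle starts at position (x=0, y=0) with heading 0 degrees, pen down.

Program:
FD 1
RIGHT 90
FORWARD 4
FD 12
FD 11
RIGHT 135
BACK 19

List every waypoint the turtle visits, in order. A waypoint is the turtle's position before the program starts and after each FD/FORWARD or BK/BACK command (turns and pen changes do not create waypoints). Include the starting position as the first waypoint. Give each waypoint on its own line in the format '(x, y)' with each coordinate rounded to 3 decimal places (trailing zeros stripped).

Answer: (0, 0)
(1, 0)
(1, -4)
(1, -16)
(1, -27)
(14.435, -40.435)

Derivation:
Executing turtle program step by step:
Start: pos=(0,0), heading=0, pen down
FD 1: (0,0) -> (1,0) [heading=0, draw]
RT 90: heading 0 -> 270
FD 4: (1,0) -> (1,-4) [heading=270, draw]
FD 12: (1,-4) -> (1,-16) [heading=270, draw]
FD 11: (1,-16) -> (1,-27) [heading=270, draw]
RT 135: heading 270 -> 135
BK 19: (1,-27) -> (14.435,-40.435) [heading=135, draw]
Final: pos=(14.435,-40.435), heading=135, 5 segment(s) drawn
Waypoints (6 total):
(0, 0)
(1, 0)
(1, -4)
(1, -16)
(1, -27)
(14.435, -40.435)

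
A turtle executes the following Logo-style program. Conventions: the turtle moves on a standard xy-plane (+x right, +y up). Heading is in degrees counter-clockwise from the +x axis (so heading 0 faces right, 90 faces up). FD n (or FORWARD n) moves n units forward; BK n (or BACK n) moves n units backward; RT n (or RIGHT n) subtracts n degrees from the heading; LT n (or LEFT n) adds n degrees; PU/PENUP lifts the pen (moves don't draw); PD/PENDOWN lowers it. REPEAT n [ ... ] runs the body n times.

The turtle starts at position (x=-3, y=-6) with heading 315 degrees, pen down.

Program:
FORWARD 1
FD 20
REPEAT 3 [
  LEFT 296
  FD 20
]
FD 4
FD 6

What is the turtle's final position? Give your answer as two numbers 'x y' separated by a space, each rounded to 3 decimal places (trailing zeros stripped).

Executing turtle program step by step:
Start: pos=(-3,-6), heading=315, pen down
FD 1: (-3,-6) -> (-2.293,-6.707) [heading=315, draw]
FD 20: (-2.293,-6.707) -> (11.849,-20.849) [heading=315, draw]
REPEAT 3 [
  -- iteration 1/3 --
  LT 296: heading 315 -> 251
  FD 20: (11.849,-20.849) -> (5.338,-39.76) [heading=251, draw]
  -- iteration 2/3 --
  LT 296: heading 251 -> 187
  FD 20: (5.338,-39.76) -> (-14.513,-42.197) [heading=187, draw]
  -- iteration 3/3 --
  LT 296: heading 187 -> 123
  FD 20: (-14.513,-42.197) -> (-25.406,-25.424) [heading=123, draw]
]
FD 4: (-25.406,-25.424) -> (-27.584,-22.069) [heading=123, draw]
FD 6: (-27.584,-22.069) -> (-30.852,-17.037) [heading=123, draw]
Final: pos=(-30.852,-17.037), heading=123, 7 segment(s) drawn

Answer: -30.852 -17.037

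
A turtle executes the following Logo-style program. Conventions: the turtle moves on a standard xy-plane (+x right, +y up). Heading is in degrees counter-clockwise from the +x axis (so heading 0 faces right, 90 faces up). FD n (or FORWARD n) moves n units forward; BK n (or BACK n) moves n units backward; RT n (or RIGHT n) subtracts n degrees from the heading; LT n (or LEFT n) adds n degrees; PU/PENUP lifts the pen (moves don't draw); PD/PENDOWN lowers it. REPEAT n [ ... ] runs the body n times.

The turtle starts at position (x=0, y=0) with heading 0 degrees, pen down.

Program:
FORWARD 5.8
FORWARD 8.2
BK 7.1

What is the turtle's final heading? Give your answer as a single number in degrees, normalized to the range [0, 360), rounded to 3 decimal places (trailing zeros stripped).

Executing turtle program step by step:
Start: pos=(0,0), heading=0, pen down
FD 5.8: (0,0) -> (5.8,0) [heading=0, draw]
FD 8.2: (5.8,0) -> (14,0) [heading=0, draw]
BK 7.1: (14,0) -> (6.9,0) [heading=0, draw]
Final: pos=(6.9,0), heading=0, 3 segment(s) drawn

Answer: 0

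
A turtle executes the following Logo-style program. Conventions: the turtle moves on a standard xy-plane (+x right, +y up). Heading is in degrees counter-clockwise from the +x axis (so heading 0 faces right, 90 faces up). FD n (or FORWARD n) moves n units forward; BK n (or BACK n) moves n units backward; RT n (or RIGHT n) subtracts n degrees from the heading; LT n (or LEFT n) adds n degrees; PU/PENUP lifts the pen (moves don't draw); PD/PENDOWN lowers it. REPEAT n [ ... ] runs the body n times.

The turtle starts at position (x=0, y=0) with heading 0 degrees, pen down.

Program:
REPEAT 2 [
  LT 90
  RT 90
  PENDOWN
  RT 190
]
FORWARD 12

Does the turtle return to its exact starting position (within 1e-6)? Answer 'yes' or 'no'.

Executing turtle program step by step:
Start: pos=(0,0), heading=0, pen down
REPEAT 2 [
  -- iteration 1/2 --
  LT 90: heading 0 -> 90
  RT 90: heading 90 -> 0
  PD: pen down
  RT 190: heading 0 -> 170
  -- iteration 2/2 --
  LT 90: heading 170 -> 260
  RT 90: heading 260 -> 170
  PD: pen down
  RT 190: heading 170 -> 340
]
FD 12: (0,0) -> (11.276,-4.104) [heading=340, draw]
Final: pos=(11.276,-4.104), heading=340, 1 segment(s) drawn

Start position: (0, 0)
Final position: (11.276, -4.104)
Distance = 12; >= 1e-6 -> NOT closed

Answer: no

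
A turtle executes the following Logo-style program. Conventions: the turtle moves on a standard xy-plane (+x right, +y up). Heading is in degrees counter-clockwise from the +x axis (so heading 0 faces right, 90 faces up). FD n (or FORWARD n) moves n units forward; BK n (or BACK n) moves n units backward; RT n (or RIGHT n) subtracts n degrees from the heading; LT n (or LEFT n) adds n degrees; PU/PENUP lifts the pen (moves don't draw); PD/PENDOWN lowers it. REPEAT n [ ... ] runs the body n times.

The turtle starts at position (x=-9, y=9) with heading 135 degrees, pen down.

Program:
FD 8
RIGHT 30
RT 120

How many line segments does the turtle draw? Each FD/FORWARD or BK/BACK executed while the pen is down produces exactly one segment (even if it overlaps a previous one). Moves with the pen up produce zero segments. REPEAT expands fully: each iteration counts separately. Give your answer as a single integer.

Answer: 1

Derivation:
Executing turtle program step by step:
Start: pos=(-9,9), heading=135, pen down
FD 8: (-9,9) -> (-14.657,14.657) [heading=135, draw]
RT 30: heading 135 -> 105
RT 120: heading 105 -> 345
Final: pos=(-14.657,14.657), heading=345, 1 segment(s) drawn
Segments drawn: 1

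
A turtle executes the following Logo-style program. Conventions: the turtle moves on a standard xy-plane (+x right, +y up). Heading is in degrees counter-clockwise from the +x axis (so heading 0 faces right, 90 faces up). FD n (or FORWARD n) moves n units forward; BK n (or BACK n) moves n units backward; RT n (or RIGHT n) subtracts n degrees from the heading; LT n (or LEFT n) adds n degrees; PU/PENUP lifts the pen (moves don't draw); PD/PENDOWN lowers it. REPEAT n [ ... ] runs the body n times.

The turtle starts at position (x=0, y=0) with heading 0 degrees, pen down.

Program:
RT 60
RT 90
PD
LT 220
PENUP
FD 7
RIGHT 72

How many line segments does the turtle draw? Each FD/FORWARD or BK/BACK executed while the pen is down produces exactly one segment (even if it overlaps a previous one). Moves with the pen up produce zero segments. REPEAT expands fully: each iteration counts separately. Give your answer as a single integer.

Answer: 0

Derivation:
Executing turtle program step by step:
Start: pos=(0,0), heading=0, pen down
RT 60: heading 0 -> 300
RT 90: heading 300 -> 210
PD: pen down
LT 220: heading 210 -> 70
PU: pen up
FD 7: (0,0) -> (2.394,6.578) [heading=70, move]
RT 72: heading 70 -> 358
Final: pos=(2.394,6.578), heading=358, 0 segment(s) drawn
Segments drawn: 0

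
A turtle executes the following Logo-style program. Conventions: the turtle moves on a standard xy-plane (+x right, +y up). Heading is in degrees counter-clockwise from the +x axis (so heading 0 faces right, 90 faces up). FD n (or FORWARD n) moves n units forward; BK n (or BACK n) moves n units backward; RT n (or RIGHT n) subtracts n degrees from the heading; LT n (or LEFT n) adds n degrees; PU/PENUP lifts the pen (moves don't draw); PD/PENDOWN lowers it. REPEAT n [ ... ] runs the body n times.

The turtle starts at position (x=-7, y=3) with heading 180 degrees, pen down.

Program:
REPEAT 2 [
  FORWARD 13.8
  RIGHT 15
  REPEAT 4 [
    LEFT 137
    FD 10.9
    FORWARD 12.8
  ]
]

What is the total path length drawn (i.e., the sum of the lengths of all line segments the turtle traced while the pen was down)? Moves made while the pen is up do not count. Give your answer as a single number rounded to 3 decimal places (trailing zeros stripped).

Executing turtle program step by step:
Start: pos=(-7,3), heading=180, pen down
REPEAT 2 [
  -- iteration 1/2 --
  FD 13.8: (-7,3) -> (-20.8,3) [heading=180, draw]
  RT 15: heading 180 -> 165
  REPEAT 4 [
    -- iteration 1/4 --
    LT 137: heading 165 -> 302
    FD 10.9: (-20.8,3) -> (-15.024,-6.244) [heading=302, draw]
    FD 12.8: (-15.024,-6.244) -> (-8.241,-17.099) [heading=302, draw]
    -- iteration 2/4 --
    LT 137: heading 302 -> 79
    FD 10.9: (-8.241,-17.099) -> (-6.161,-6.399) [heading=79, draw]
    FD 12.8: (-6.161,-6.399) -> (-3.719,6.166) [heading=79, draw]
    -- iteration 3/4 --
    LT 137: heading 79 -> 216
    FD 10.9: (-3.719,6.166) -> (-12.537,-0.241) [heading=216, draw]
    FD 12.8: (-12.537,-0.241) -> (-22.892,-7.765) [heading=216, draw]
    -- iteration 4/4 --
    LT 137: heading 216 -> 353
    FD 10.9: (-22.892,-7.765) -> (-12.074,-9.093) [heading=353, draw]
    FD 12.8: (-12.074,-9.093) -> (0.631,-10.653) [heading=353, draw]
  ]
  -- iteration 2/2 --
  FD 13.8: (0.631,-10.653) -> (14.328,-12.335) [heading=353, draw]
  RT 15: heading 353 -> 338
  REPEAT 4 [
    -- iteration 1/4 --
    LT 137: heading 338 -> 115
    FD 10.9: (14.328,-12.335) -> (9.721,-2.456) [heading=115, draw]
    FD 12.8: (9.721,-2.456) -> (4.312,9.145) [heading=115, draw]
    -- iteration 2/4 --
    LT 137: heading 115 -> 252
    FD 10.9: (4.312,9.145) -> (0.944,-1.222) [heading=252, draw]
    FD 12.8: (0.944,-1.222) -> (-3.012,-13.395) [heading=252, draw]
    -- iteration 3/4 --
    LT 137: heading 252 -> 29
    FD 10.9: (-3.012,-13.395) -> (6.522,-8.111) [heading=29, draw]
    FD 12.8: (6.522,-8.111) -> (17.717,-1.905) [heading=29, draw]
    -- iteration 4/4 --
    LT 137: heading 29 -> 166
    FD 10.9: (17.717,-1.905) -> (7.141,0.732) [heading=166, draw]
    FD 12.8: (7.141,0.732) -> (-5.279,3.828) [heading=166, draw]
  ]
]
Final: pos=(-5.279,3.828), heading=166, 18 segment(s) drawn

Segment lengths:
  seg 1: (-7,3) -> (-20.8,3), length = 13.8
  seg 2: (-20.8,3) -> (-15.024,-6.244), length = 10.9
  seg 3: (-15.024,-6.244) -> (-8.241,-17.099), length = 12.8
  seg 4: (-8.241,-17.099) -> (-6.161,-6.399), length = 10.9
  seg 5: (-6.161,-6.399) -> (-3.719,6.166), length = 12.8
  seg 6: (-3.719,6.166) -> (-12.537,-0.241), length = 10.9
  seg 7: (-12.537,-0.241) -> (-22.892,-7.765), length = 12.8
  seg 8: (-22.892,-7.765) -> (-12.074,-9.093), length = 10.9
  seg 9: (-12.074,-9.093) -> (0.631,-10.653), length = 12.8
  seg 10: (0.631,-10.653) -> (14.328,-12.335), length = 13.8
  seg 11: (14.328,-12.335) -> (9.721,-2.456), length = 10.9
  seg 12: (9.721,-2.456) -> (4.312,9.145), length = 12.8
  seg 13: (4.312,9.145) -> (0.944,-1.222), length = 10.9
  seg 14: (0.944,-1.222) -> (-3.012,-13.395), length = 12.8
  seg 15: (-3.012,-13.395) -> (6.522,-8.111), length = 10.9
  seg 16: (6.522,-8.111) -> (17.717,-1.905), length = 12.8
  seg 17: (17.717,-1.905) -> (7.141,0.732), length = 10.9
  seg 18: (7.141,0.732) -> (-5.279,3.828), length = 12.8
Total = 217.2

Answer: 217.2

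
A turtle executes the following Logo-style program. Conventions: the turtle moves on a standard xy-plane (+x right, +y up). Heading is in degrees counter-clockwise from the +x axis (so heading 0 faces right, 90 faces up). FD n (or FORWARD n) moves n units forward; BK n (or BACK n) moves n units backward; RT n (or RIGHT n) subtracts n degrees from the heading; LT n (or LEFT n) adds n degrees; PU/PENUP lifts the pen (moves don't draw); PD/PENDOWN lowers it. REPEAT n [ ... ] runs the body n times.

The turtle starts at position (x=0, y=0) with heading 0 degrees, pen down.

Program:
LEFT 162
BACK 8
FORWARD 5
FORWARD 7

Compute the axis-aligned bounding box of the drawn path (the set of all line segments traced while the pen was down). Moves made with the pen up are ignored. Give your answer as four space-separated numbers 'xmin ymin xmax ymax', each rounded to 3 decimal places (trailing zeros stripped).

Answer: -3.804 -2.472 7.608 1.236

Derivation:
Executing turtle program step by step:
Start: pos=(0,0), heading=0, pen down
LT 162: heading 0 -> 162
BK 8: (0,0) -> (7.608,-2.472) [heading=162, draw]
FD 5: (7.608,-2.472) -> (2.853,-0.927) [heading=162, draw]
FD 7: (2.853,-0.927) -> (-3.804,1.236) [heading=162, draw]
Final: pos=(-3.804,1.236), heading=162, 3 segment(s) drawn

Segment endpoints: x in {-3.804, 0, 2.853, 7.608}, y in {-2.472, -0.927, 0, 1.236}
xmin=-3.804, ymin=-2.472, xmax=7.608, ymax=1.236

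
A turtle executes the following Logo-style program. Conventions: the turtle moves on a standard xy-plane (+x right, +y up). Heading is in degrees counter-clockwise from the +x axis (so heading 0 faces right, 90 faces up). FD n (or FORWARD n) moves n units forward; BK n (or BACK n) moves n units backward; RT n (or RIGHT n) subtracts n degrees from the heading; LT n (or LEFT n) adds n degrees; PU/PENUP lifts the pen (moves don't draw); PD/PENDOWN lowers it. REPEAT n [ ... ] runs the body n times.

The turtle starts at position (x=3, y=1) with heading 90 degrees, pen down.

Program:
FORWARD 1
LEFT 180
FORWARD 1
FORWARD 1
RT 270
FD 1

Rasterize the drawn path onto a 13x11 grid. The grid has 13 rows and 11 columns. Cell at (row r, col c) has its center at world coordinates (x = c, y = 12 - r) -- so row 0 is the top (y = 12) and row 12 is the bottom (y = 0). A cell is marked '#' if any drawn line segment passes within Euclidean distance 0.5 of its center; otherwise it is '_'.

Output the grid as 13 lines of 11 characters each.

Segment 0: (3,1) -> (3,2)
Segment 1: (3,2) -> (3,1)
Segment 2: (3,1) -> (3,0)
Segment 3: (3,0) -> (4,0)

Answer: ___________
___________
___________
___________
___________
___________
___________
___________
___________
___________
___#_______
___#_______
___##______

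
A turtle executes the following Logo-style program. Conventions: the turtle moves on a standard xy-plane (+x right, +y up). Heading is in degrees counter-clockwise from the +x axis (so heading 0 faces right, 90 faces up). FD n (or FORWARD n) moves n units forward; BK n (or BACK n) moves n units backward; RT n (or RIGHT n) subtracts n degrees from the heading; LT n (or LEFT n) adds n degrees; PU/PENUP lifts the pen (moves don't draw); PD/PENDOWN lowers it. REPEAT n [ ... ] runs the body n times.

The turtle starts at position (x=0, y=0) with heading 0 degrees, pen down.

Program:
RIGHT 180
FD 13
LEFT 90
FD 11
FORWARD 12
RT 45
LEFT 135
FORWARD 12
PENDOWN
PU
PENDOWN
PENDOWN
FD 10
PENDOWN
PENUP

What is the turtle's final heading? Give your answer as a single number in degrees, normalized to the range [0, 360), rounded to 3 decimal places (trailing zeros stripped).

Answer: 0

Derivation:
Executing turtle program step by step:
Start: pos=(0,0), heading=0, pen down
RT 180: heading 0 -> 180
FD 13: (0,0) -> (-13,0) [heading=180, draw]
LT 90: heading 180 -> 270
FD 11: (-13,0) -> (-13,-11) [heading=270, draw]
FD 12: (-13,-11) -> (-13,-23) [heading=270, draw]
RT 45: heading 270 -> 225
LT 135: heading 225 -> 0
FD 12: (-13,-23) -> (-1,-23) [heading=0, draw]
PD: pen down
PU: pen up
PD: pen down
PD: pen down
FD 10: (-1,-23) -> (9,-23) [heading=0, draw]
PD: pen down
PU: pen up
Final: pos=(9,-23), heading=0, 5 segment(s) drawn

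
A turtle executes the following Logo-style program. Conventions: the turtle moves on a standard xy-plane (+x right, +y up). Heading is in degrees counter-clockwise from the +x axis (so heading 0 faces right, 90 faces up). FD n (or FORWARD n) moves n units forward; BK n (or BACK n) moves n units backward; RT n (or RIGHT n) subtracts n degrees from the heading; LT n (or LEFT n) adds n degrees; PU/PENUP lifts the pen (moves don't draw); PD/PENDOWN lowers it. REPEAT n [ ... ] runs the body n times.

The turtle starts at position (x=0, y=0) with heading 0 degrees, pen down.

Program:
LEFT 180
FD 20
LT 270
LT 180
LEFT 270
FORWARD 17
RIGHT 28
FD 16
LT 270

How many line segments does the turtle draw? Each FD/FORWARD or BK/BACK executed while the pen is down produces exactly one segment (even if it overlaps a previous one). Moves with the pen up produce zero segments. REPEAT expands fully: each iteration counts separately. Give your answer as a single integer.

Answer: 3

Derivation:
Executing turtle program step by step:
Start: pos=(0,0), heading=0, pen down
LT 180: heading 0 -> 180
FD 20: (0,0) -> (-20,0) [heading=180, draw]
LT 270: heading 180 -> 90
LT 180: heading 90 -> 270
LT 270: heading 270 -> 180
FD 17: (-20,0) -> (-37,0) [heading=180, draw]
RT 28: heading 180 -> 152
FD 16: (-37,0) -> (-51.127,7.512) [heading=152, draw]
LT 270: heading 152 -> 62
Final: pos=(-51.127,7.512), heading=62, 3 segment(s) drawn
Segments drawn: 3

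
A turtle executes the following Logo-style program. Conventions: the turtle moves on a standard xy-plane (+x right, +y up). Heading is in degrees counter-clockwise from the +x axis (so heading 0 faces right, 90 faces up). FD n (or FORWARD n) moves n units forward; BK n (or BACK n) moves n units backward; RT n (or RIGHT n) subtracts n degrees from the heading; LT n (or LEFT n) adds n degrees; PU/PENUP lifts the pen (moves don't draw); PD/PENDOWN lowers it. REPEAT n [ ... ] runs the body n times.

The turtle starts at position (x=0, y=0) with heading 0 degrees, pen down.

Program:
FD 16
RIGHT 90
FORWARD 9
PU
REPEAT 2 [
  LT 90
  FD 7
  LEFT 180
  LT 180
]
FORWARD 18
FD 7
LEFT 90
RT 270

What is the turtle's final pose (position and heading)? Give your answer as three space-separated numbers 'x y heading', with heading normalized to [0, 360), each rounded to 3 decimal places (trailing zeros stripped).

Executing turtle program step by step:
Start: pos=(0,0), heading=0, pen down
FD 16: (0,0) -> (16,0) [heading=0, draw]
RT 90: heading 0 -> 270
FD 9: (16,0) -> (16,-9) [heading=270, draw]
PU: pen up
REPEAT 2 [
  -- iteration 1/2 --
  LT 90: heading 270 -> 0
  FD 7: (16,-9) -> (23,-9) [heading=0, move]
  LT 180: heading 0 -> 180
  LT 180: heading 180 -> 0
  -- iteration 2/2 --
  LT 90: heading 0 -> 90
  FD 7: (23,-9) -> (23,-2) [heading=90, move]
  LT 180: heading 90 -> 270
  LT 180: heading 270 -> 90
]
FD 18: (23,-2) -> (23,16) [heading=90, move]
FD 7: (23,16) -> (23,23) [heading=90, move]
LT 90: heading 90 -> 180
RT 270: heading 180 -> 270
Final: pos=(23,23), heading=270, 2 segment(s) drawn

Answer: 23 23 270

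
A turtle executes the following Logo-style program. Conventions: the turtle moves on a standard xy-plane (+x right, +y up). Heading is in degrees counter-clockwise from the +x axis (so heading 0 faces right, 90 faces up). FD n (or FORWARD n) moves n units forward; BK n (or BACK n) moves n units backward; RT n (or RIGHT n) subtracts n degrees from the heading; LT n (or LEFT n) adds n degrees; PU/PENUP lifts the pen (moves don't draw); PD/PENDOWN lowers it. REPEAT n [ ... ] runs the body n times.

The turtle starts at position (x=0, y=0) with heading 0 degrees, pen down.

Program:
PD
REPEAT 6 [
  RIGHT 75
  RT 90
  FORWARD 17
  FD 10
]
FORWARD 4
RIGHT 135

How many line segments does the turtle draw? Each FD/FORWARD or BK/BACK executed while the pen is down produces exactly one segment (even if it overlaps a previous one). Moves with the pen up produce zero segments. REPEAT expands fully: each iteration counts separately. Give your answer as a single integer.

Answer: 13

Derivation:
Executing turtle program step by step:
Start: pos=(0,0), heading=0, pen down
PD: pen down
REPEAT 6 [
  -- iteration 1/6 --
  RT 75: heading 0 -> 285
  RT 90: heading 285 -> 195
  FD 17: (0,0) -> (-16.421,-4.4) [heading=195, draw]
  FD 10: (-16.421,-4.4) -> (-26.08,-6.988) [heading=195, draw]
  -- iteration 2/6 --
  RT 75: heading 195 -> 120
  RT 90: heading 120 -> 30
  FD 17: (-26.08,-6.988) -> (-11.358,1.512) [heading=30, draw]
  FD 10: (-11.358,1.512) -> (-2.697,6.512) [heading=30, draw]
  -- iteration 3/6 --
  RT 75: heading 30 -> 315
  RT 90: heading 315 -> 225
  FD 17: (-2.697,6.512) -> (-14.718,-5.509) [heading=225, draw]
  FD 10: (-14.718,-5.509) -> (-21.789,-12.58) [heading=225, draw]
  -- iteration 4/6 --
  RT 75: heading 225 -> 150
  RT 90: heading 150 -> 60
  FD 17: (-21.789,-12.58) -> (-13.289,2.142) [heading=60, draw]
  FD 10: (-13.289,2.142) -> (-8.289,10.803) [heading=60, draw]
  -- iteration 5/6 --
  RT 75: heading 60 -> 345
  RT 90: heading 345 -> 255
  FD 17: (-8.289,10.803) -> (-12.689,-5.618) [heading=255, draw]
  FD 10: (-12.689,-5.618) -> (-15.277,-15.277) [heading=255, draw]
  -- iteration 6/6 --
  RT 75: heading 255 -> 180
  RT 90: heading 180 -> 90
  FD 17: (-15.277,-15.277) -> (-15.277,1.723) [heading=90, draw]
  FD 10: (-15.277,1.723) -> (-15.277,11.723) [heading=90, draw]
]
FD 4: (-15.277,11.723) -> (-15.277,15.723) [heading=90, draw]
RT 135: heading 90 -> 315
Final: pos=(-15.277,15.723), heading=315, 13 segment(s) drawn
Segments drawn: 13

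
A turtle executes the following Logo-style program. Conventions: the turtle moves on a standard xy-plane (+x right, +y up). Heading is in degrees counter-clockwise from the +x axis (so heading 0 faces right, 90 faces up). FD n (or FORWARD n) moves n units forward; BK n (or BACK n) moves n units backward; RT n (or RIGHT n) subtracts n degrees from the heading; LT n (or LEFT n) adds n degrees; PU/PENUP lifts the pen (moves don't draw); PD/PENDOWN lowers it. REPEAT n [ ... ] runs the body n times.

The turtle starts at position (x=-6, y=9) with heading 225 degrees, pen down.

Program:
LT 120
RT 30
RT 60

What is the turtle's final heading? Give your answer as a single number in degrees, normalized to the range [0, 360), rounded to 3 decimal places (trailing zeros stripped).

Answer: 255

Derivation:
Executing turtle program step by step:
Start: pos=(-6,9), heading=225, pen down
LT 120: heading 225 -> 345
RT 30: heading 345 -> 315
RT 60: heading 315 -> 255
Final: pos=(-6,9), heading=255, 0 segment(s) drawn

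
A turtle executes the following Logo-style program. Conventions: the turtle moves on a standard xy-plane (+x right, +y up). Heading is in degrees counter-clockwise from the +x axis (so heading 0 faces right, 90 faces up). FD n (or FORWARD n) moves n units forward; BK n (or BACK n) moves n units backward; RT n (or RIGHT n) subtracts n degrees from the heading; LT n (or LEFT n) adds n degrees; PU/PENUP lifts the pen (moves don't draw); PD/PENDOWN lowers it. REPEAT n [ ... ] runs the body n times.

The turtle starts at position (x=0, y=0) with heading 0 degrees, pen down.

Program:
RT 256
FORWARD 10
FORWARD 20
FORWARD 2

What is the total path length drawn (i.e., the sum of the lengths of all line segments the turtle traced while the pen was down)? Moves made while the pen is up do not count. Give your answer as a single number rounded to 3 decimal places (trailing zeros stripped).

Answer: 32

Derivation:
Executing turtle program step by step:
Start: pos=(0,0), heading=0, pen down
RT 256: heading 0 -> 104
FD 10: (0,0) -> (-2.419,9.703) [heading=104, draw]
FD 20: (-2.419,9.703) -> (-7.258,29.109) [heading=104, draw]
FD 2: (-7.258,29.109) -> (-7.742,31.049) [heading=104, draw]
Final: pos=(-7.742,31.049), heading=104, 3 segment(s) drawn

Segment lengths:
  seg 1: (0,0) -> (-2.419,9.703), length = 10
  seg 2: (-2.419,9.703) -> (-7.258,29.109), length = 20
  seg 3: (-7.258,29.109) -> (-7.742,31.049), length = 2
Total = 32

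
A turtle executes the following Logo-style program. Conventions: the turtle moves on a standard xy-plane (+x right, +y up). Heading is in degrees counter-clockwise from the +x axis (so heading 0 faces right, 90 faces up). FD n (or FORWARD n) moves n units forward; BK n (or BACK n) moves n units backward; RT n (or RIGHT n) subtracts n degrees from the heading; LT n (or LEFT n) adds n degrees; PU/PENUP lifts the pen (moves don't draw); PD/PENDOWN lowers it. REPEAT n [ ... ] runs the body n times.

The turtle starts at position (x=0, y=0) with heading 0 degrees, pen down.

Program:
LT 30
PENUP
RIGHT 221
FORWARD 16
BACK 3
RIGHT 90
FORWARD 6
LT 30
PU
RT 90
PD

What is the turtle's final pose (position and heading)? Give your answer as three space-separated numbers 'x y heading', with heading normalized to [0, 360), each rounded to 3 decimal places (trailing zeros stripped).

Executing turtle program step by step:
Start: pos=(0,0), heading=0, pen down
LT 30: heading 0 -> 30
PU: pen up
RT 221: heading 30 -> 169
FD 16: (0,0) -> (-15.706,3.053) [heading=169, move]
BK 3: (-15.706,3.053) -> (-12.761,2.481) [heading=169, move]
RT 90: heading 169 -> 79
FD 6: (-12.761,2.481) -> (-11.616,8.37) [heading=79, move]
LT 30: heading 79 -> 109
PU: pen up
RT 90: heading 109 -> 19
PD: pen down
Final: pos=(-11.616,8.37), heading=19, 0 segment(s) drawn

Answer: -11.616 8.37 19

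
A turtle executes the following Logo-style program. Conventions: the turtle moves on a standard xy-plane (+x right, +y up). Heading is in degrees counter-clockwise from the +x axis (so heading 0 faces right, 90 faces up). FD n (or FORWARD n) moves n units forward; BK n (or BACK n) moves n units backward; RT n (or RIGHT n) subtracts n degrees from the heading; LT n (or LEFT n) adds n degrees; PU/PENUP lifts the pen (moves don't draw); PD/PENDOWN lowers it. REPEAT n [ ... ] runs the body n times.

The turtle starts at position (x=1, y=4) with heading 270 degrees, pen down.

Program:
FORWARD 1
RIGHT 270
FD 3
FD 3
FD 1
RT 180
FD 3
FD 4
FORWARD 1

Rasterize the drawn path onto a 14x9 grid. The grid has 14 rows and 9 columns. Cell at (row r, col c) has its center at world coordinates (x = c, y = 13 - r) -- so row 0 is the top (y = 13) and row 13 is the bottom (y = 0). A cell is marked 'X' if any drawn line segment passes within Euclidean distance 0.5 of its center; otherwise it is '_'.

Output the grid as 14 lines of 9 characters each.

Answer: _________
_________
_________
_________
_________
_________
_________
_________
_________
_X_______
XXXXXXXXX
_________
_________
_________

Derivation:
Segment 0: (1,4) -> (1,3)
Segment 1: (1,3) -> (4,3)
Segment 2: (4,3) -> (7,3)
Segment 3: (7,3) -> (8,3)
Segment 4: (8,3) -> (5,3)
Segment 5: (5,3) -> (1,3)
Segment 6: (1,3) -> (0,3)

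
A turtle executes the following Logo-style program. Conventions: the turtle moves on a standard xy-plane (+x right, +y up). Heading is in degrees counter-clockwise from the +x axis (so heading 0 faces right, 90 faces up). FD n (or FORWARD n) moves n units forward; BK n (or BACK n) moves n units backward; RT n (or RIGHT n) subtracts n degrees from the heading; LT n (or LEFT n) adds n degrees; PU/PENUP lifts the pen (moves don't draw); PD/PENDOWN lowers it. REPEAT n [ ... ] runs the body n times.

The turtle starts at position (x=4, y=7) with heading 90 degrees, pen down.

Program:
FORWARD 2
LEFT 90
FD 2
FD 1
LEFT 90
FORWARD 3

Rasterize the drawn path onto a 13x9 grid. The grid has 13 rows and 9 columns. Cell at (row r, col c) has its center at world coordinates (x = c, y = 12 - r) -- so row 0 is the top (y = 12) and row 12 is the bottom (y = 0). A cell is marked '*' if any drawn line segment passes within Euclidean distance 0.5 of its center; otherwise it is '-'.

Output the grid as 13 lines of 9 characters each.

Answer: ---------
---------
---------
-****----
-*--*----
-*--*----
-*-------
---------
---------
---------
---------
---------
---------

Derivation:
Segment 0: (4,7) -> (4,9)
Segment 1: (4,9) -> (2,9)
Segment 2: (2,9) -> (1,9)
Segment 3: (1,9) -> (1,6)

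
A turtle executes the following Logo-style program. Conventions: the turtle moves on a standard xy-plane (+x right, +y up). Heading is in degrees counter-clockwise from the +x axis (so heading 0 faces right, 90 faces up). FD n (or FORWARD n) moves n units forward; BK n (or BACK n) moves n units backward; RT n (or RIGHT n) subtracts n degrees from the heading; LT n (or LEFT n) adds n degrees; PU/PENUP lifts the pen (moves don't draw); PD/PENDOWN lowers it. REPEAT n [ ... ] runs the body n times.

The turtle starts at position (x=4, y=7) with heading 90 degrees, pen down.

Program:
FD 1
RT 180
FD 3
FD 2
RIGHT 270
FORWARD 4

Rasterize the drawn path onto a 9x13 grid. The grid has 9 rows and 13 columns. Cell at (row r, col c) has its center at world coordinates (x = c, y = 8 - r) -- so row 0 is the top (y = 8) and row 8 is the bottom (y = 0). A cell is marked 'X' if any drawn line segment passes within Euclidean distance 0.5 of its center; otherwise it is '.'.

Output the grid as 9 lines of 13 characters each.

Segment 0: (4,7) -> (4,8)
Segment 1: (4,8) -> (4,5)
Segment 2: (4,5) -> (4,3)
Segment 3: (4,3) -> (8,3)

Answer: ....X........
....X........
....X........
....X........
....X........
....XXXXX....
.............
.............
.............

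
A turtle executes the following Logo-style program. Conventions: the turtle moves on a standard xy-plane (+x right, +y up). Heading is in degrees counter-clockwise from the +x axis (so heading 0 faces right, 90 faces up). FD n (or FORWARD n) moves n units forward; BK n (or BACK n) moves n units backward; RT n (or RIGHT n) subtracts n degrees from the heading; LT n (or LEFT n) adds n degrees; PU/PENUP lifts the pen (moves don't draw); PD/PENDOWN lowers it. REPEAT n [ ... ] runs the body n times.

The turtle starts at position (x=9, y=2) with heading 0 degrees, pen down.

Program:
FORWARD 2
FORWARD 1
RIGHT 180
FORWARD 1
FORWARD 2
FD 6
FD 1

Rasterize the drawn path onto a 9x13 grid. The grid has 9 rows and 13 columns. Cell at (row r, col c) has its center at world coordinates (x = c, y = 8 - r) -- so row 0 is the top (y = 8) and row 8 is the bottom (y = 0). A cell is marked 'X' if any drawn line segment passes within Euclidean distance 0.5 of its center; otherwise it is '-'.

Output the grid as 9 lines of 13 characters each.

Answer: -------------
-------------
-------------
-------------
-------------
-------------
--XXXXXXXXXXX
-------------
-------------

Derivation:
Segment 0: (9,2) -> (11,2)
Segment 1: (11,2) -> (12,2)
Segment 2: (12,2) -> (11,2)
Segment 3: (11,2) -> (9,2)
Segment 4: (9,2) -> (3,2)
Segment 5: (3,2) -> (2,2)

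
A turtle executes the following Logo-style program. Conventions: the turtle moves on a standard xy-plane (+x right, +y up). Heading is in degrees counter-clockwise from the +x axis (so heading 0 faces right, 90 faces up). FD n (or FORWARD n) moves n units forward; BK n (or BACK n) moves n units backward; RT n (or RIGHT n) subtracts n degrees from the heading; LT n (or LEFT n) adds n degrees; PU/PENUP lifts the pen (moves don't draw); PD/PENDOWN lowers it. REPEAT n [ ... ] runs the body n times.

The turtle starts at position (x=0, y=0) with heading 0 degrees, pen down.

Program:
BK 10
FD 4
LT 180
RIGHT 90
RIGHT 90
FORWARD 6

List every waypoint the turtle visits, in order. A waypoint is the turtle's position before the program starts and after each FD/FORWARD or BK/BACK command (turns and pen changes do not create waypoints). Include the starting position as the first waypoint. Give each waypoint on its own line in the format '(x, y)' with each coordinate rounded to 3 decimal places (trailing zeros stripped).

Answer: (0, 0)
(-10, 0)
(-6, 0)
(0, 0)

Derivation:
Executing turtle program step by step:
Start: pos=(0,0), heading=0, pen down
BK 10: (0,0) -> (-10,0) [heading=0, draw]
FD 4: (-10,0) -> (-6,0) [heading=0, draw]
LT 180: heading 0 -> 180
RT 90: heading 180 -> 90
RT 90: heading 90 -> 0
FD 6: (-6,0) -> (0,0) [heading=0, draw]
Final: pos=(0,0), heading=0, 3 segment(s) drawn
Waypoints (4 total):
(0, 0)
(-10, 0)
(-6, 0)
(0, 0)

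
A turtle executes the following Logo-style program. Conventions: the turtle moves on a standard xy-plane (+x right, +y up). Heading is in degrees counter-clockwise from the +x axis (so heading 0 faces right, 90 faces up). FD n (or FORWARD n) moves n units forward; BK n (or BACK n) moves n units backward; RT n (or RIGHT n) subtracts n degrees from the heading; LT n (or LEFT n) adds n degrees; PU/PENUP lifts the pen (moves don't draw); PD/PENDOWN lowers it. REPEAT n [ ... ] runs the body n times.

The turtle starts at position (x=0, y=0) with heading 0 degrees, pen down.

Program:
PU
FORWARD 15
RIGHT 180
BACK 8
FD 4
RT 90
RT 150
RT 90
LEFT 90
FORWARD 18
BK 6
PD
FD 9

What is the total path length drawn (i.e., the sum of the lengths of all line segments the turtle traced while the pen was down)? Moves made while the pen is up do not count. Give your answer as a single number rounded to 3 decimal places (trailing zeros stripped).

Executing turtle program step by step:
Start: pos=(0,0), heading=0, pen down
PU: pen up
FD 15: (0,0) -> (15,0) [heading=0, move]
RT 180: heading 0 -> 180
BK 8: (15,0) -> (23,0) [heading=180, move]
FD 4: (23,0) -> (19,0) [heading=180, move]
RT 90: heading 180 -> 90
RT 150: heading 90 -> 300
RT 90: heading 300 -> 210
LT 90: heading 210 -> 300
FD 18: (19,0) -> (28,-15.588) [heading=300, move]
BK 6: (28,-15.588) -> (25,-10.392) [heading=300, move]
PD: pen down
FD 9: (25,-10.392) -> (29.5,-18.187) [heading=300, draw]
Final: pos=(29.5,-18.187), heading=300, 1 segment(s) drawn

Segment lengths:
  seg 1: (25,-10.392) -> (29.5,-18.187), length = 9
Total = 9

Answer: 9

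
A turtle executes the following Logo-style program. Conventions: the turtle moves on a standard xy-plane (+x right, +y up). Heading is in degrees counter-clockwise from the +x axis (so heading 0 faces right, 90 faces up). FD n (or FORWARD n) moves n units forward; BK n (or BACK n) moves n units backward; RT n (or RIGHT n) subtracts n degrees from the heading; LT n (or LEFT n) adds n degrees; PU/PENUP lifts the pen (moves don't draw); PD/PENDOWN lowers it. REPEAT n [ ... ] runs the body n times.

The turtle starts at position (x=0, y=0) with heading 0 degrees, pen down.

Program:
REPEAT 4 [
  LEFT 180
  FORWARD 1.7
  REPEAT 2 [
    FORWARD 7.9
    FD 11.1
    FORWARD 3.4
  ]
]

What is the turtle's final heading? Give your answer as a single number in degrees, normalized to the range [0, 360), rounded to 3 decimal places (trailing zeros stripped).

Answer: 0

Derivation:
Executing turtle program step by step:
Start: pos=(0,0), heading=0, pen down
REPEAT 4 [
  -- iteration 1/4 --
  LT 180: heading 0 -> 180
  FD 1.7: (0,0) -> (-1.7,0) [heading=180, draw]
  REPEAT 2 [
    -- iteration 1/2 --
    FD 7.9: (-1.7,0) -> (-9.6,0) [heading=180, draw]
    FD 11.1: (-9.6,0) -> (-20.7,0) [heading=180, draw]
    FD 3.4: (-20.7,0) -> (-24.1,0) [heading=180, draw]
    -- iteration 2/2 --
    FD 7.9: (-24.1,0) -> (-32,0) [heading=180, draw]
    FD 11.1: (-32,0) -> (-43.1,0) [heading=180, draw]
    FD 3.4: (-43.1,0) -> (-46.5,0) [heading=180, draw]
  ]
  -- iteration 2/4 --
  LT 180: heading 180 -> 0
  FD 1.7: (-46.5,0) -> (-44.8,0) [heading=0, draw]
  REPEAT 2 [
    -- iteration 1/2 --
    FD 7.9: (-44.8,0) -> (-36.9,0) [heading=0, draw]
    FD 11.1: (-36.9,0) -> (-25.8,0) [heading=0, draw]
    FD 3.4: (-25.8,0) -> (-22.4,0) [heading=0, draw]
    -- iteration 2/2 --
    FD 7.9: (-22.4,0) -> (-14.5,0) [heading=0, draw]
    FD 11.1: (-14.5,0) -> (-3.4,0) [heading=0, draw]
    FD 3.4: (-3.4,0) -> (0,0) [heading=0, draw]
  ]
  -- iteration 3/4 --
  LT 180: heading 0 -> 180
  FD 1.7: (0,0) -> (-1.7,0) [heading=180, draw]
  REPEAT 2 [
    -- iteration 1/2 --
    FD 7.9: (-1.7,0) -> (-9.6,0) [heading=180, draw]
    FD 11.1: (-9.6,0) -> (-20.7,0) [heading=180, draw]
    FD 3.4: (-20.7,0) -> (-24.1,0) [heading=180, draw]
    -- iteration 2/2 --
    FD 7.9: (-24.1,0) -> (-32,0) [heading=180, draw]
    FD 11.1: (-32,0) -> (-43.1,0) [heading=180, draw]
    FD 3.4: (-43.1,0) -> (-46.5,0) [heading=180, draw]
  ]
  -- iteration 4/4 --
  LT 180: heading 180 -> 0
  FD 1.7: (-46.5,0) -> (-44.8,0) [heading=0, draw]
  REPEAT 2 [
    -- iteration 1/2 --
    FD 7.9: (-44.8,0) -> (-36.9,0) [heading=0, draw]
    FD 11.1: (-36.9,0) -> (-25.8,0) [heading=0, draw]
    FD 3.4: (-25.8,0) -> (-22.4,0) [heading=0, draw]
    -- iteration 2/2 --
    FD 7.9: (-22.4,0) -> (-14.5,0) [heading=0, draw]
    FD 11.1: (-14.5,0) -> (-3.4,0) [heading=0, draw]
    FD 3.4: (-3.4,0) -> (0,0) [heading=0, draw]
  ]
]
Final: pos=(0,0), heading=0, 28 segment(s) drawn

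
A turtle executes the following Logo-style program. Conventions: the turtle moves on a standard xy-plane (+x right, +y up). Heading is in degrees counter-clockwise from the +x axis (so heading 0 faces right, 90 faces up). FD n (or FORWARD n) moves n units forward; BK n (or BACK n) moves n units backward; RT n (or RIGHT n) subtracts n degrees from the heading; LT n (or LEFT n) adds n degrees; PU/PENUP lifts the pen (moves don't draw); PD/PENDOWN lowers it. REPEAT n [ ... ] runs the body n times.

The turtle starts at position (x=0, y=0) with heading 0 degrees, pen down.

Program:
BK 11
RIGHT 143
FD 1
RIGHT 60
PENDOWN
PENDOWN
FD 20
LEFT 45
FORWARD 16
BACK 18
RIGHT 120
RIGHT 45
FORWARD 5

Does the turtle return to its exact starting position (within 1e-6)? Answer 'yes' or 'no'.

Executing turtle program step by step:
Start: pos=(0,0), heading=0, pen down
BK 11: (0,0) -> (-11,0) [heading=0, draw]
RT 143: heading 0 -> 217
FD 1: (-11,0) -> (-11.799,-0.602) [heading=217, draw]
RT 60: heading 217 -> 157
PD: pen down
PD: pen down
FD 20: (-11.799,-0.602) -> (-30.209,7.213) [heading=157, draw]
LT 45: heading 157 -> 202
FD 16: (-30.209,7.213) -> (-45.044,1.219) [heading=202, draw]
BK 18: (-45.044,1.219) -> (-28.354,7.962) [heading=202, draw]
RT 120: heading 202 -> 82
RT 45: heading 82 -> 37
FD 5: (-28.354,7.962) -> (-24.361,10.971) [heading=37, draw]
Final: pos=(-24.361,10.971), heading=37, 6 segment(s) drawn

Start position: (0, 0)
Final position: (-24.361, 10.971)
Distance = 26.718; >= 1e-6 -> NOT closed

Answer: no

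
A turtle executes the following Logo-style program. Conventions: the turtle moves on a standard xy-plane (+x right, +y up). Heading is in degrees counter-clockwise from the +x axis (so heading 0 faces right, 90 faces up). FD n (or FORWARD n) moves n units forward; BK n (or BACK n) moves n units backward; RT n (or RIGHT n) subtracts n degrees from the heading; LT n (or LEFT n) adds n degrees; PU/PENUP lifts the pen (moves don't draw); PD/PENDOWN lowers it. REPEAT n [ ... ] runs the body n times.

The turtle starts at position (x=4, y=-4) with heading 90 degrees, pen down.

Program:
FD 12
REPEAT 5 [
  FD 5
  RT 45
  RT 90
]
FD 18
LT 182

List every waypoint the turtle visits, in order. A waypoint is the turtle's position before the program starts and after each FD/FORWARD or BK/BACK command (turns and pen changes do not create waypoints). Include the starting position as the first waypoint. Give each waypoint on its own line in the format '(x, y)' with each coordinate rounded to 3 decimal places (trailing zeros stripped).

Executing turtle program step by step:
Start: pos=(4,-4), heading=90, pen down
FD 12: (4,-4) -> (4,8) [heading=90, draw]
REPEAT 5 [
  -- iteration 1/5 --
  FD 5: (4,8) -> (4,13) [heading=90, draw]
  RT 45: heading 90 -> 45
  RT 90: heading 45 -> 315
  -- iteration 2/5 --
  FD 5: (4,13) -> (7.536,9.464) [heading=315, draw]
  RT 45: heading 315 -> 270
  RT 90: heading 270 -> 180
  -- iteration 3/5 --
  FD 5: (7.536,9.464) -> (2.536,9.464) [heading=180, draw]
  RT 45: heading 180 -> 135
  RT 90: heading 135 -> 45
  -- iteration 4/5 --
  FD 5: (2.536,9.464) -> (6.071,13) [heading=45, draw]
  RT 45: heading 45 -> 0
  RT 90: heading 0 -> 270
  -- iteration 5/5 --
  FD 5: (6.071,13) -> (6.071,8) [heading=270, draw]
  RT 45: heading 270 -> 225
  RT 90: heading 225 -> 135
]
FD 18: (6.071,8) -> (-6.657,20.728) [heading=135, draw]
LT 182: heading 135 -> 317
Final: pos=(-6.657,20.728), heading=317, 7 segment(s) drawn
Waypoints (8 total):
(4, -4)
(4, 8)
(4, 13)
(7.536, 9.464)
(2.536, 9.464)
(6.071, 13)
(6.071, 8)
(-6.657, 20.728)

Answer: (4, -4)
(4, 8)
(4, 13)
(7.536, 9.464)
(2.536, 9.464)
(6.071, 13)
(6.071, 8)
(-6.657, 20.728)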